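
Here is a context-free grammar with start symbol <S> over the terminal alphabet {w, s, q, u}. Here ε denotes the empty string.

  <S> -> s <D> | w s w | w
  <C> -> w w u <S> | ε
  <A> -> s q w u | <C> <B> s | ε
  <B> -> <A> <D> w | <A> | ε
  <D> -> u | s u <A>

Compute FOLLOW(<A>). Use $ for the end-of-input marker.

{$, s, u, w}

FIRST(<S>) = {s, w}
FIRST(<C>) = {ε, w}
FIRST(<D>) = {s, u}
FIRST(<A>) = {ε, s, u, w}  (via <C> <B> s)
FIRST(<B>) = {ε, s, u, w}  (via <A> <D> w, <A>)
FOLLOW(<S>) includes $ since <S> is the start symbol.
FOLLOW(<C>): in <A>-><C> <B> s, <C> is followed by <B> s with FIRST {s, u, w}. Thus FOLLOW(<C>) = {s, u, w}.
FOLLOW(<S>): in <C>->w w u <S>, the suffix after <S> is empty, so FOLLOW(<S>) ⊇ FOLLOW(<C>) = {s, u, w}. Thus FOLLOW(<S>) = {$, s, u, w}.
FOLLOW(<B>): in <A>-><C> <B> s, <B> is followed by s with FIRST {s}. Thus FOLLOW(<B>) = {s}.
FOLLOW(<D>): in <S>->s <D>, the suffix after <D> is empty, so FOLLOW(<D>) ⊇ FOLLOW(<S>) = {$, s, u, w}; in <B>-><A> <D> w, <D> is followed by w with FIRST {w}. Thus FOLLOW(<D>) = {$, s, u, w}.
FOLLOW(<A>): in <B>-><A> <D> w, <A> is followed by <D> w with FIRST {s, u}; in <B>-><A>, the suffix after <A> is empty, so FOLLOW(<A>) ⊇ FOLLOW(<B>) = {s}; in <D>->s u <A>, the suffix after <A> is empty, so FOLLOW(<A>) ⊇ FOLLOW(<D>) = {$, s, u, w}. Thus FOLLOW(<A>) = {$, s, u, w}.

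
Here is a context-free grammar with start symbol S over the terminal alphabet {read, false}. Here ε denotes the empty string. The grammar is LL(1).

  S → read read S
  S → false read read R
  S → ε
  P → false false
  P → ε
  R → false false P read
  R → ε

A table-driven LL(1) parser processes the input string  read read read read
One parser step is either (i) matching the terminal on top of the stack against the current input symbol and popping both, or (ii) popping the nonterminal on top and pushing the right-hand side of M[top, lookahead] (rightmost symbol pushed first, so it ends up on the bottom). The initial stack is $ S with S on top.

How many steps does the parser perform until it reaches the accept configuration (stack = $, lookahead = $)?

7

step 1: stack=$ S  input=read read read read $  — expand S → read read S
step 2: stack=$ S read read  input=read read read read $  — match read
step 3: stack=$ S read  input=read read read $  — match read
step 4: stack=$ S  input=read read $  — expand S → read read S
step 5: stack=$ S read read  input=read read $  — match read
step 6: stack=$ S read  input=read $  — match read
step 7: stack=$ S  input=$  — expand S → ε
Accept reached after 7 steps.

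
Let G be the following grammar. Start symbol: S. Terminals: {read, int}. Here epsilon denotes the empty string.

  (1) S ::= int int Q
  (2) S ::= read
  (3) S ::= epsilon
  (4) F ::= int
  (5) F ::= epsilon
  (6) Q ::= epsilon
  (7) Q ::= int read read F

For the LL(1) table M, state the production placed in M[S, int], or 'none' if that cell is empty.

FIRST(S) = {epsilon, int, read}
FIRST(F) = {epsilon, int}
FIRST(Q) = {epsilon, int}
FOLLOW(S) includes $ since S is the start symbol.
FOLLOW(S): S appears on no right-hand side. Thus FOLLOW(S) = {$}.
For S ::= int int Q: FIRST(int int Q) = {int}, so it goes in M[S, t] for t ∈ {int}.
For S ::= read: FIRST(read) = {read}, so it goes in M[S, t] for t ∈ {read}.
For S ::= epsilon: FIRST(epsilon) = {epsilon}, so it goes in M[S, t] for t ∈ {}; since epsilon ∈ FIRST, also for every t ∈ FOLLOW(S) = {$}.

S ::= int int Q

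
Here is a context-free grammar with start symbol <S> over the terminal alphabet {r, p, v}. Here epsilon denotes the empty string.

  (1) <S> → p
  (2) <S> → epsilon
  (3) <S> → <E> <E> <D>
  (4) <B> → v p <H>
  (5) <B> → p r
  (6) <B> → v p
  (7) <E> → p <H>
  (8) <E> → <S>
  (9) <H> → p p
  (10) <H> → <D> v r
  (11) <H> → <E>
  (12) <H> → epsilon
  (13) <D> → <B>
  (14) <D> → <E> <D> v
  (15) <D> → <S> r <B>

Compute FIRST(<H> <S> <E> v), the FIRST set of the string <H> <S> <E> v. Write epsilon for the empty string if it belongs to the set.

{p, r, v}

FIRST(<B>) = {p, v}
FIRST(<S>) = {epsilon, p, r, v}  (via <E> <E> <D>)
FIRST(<E>) = {epsilon, p, r, v}  (via <S>)
FIRST(<D>) = {p, r, v}  (via <B>, <E> <D> v, <S> r <B>)
FIRST(<H>) = {epsilon, p, r, v}  (via <D> v r, <E>)
FIRST(<H> <S> <E> v): take FIRST of each symbol in turn, carrying on past any symbol whose FIRST contains epsilon; result {p, r, v}.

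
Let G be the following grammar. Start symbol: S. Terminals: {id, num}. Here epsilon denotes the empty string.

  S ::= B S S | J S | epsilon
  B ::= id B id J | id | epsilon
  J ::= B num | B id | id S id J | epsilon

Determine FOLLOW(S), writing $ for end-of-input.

FIRST(B) = {epsilon, id}
FIRST(J) = {epsilon, id, num}  (via B num, B id)
FIRST(S) = {epsilon, id, num}  (via B S S, J S)
FOLLOW(S) includes $ since S is the start symbol.
FOLLOW(S): in S::=B S S (occurrence 1), S is followed by S with FIRST {epsilon, id, num}; in S::=B S S (occurrence 1), the suffix after S is nullable (adds nothing new); in S::=B S S (occurrence 2), the suffix after S is empty (adds nothing new); in S::=J S, the suffix after S is empty (adds nothing new); in J::=id S id J, S is followed by id J with FIRST {id}. Thus FOLLOW(S) = {$, id, num}.
FOLLOW(B): in S::=B S S, B is followed by S S with FIRST {epsilon, id, num}; in S::=B S S, the suffix after B is nullable, so FOLLOW(B) ⊇ FOLLOW(S) = {$, id, num}; in B::=id B id J, B is followed by id J with FIRST {id}; in J::=B num, B is followed by num with FIRST {num}; in J::=B id, B is followed by id with FIRST {id}. Thus FOLLOW(B) = {$, id, num}.
FOLLOW(J): in S::=J S, J is followed by S with FIRST {epsilon, id, num}; in S::=J S, the suffix after J is nullable, so FOLLOW(J) ⊇ FOLLOW(S) = {$, id, num}; in B::=id B id J, the suffix after J is empty, so FOLLOW(J) ⊇ FOLLOW(B) = {$, id, num}; in J::=id S id J, the suffix after J is empty (adds nothing new). Thus FOLLOW(J) = {$, id, num}.

{$, id, num}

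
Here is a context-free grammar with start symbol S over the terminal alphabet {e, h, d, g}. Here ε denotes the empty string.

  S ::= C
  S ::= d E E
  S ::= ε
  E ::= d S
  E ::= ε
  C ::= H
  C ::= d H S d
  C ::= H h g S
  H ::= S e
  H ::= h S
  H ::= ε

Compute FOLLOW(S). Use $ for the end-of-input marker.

FIRST(E): from E::=d S we get {d}; from E::=ε we get {ε}. So FIRST(E) = {ε, d}.
FIRST(S): from S::=C we get {ε, d, e, h}; from S::=d E E we get {d}; from S::=ε we get {ε}. So FIRST(S) = {ε, d, e, h}.
FIRST(H): from H::=S e we get {d, e, h}; from H::=h S we get {h}; from H::=ε we get {ε}. So FIRST(H) = {ε, d, e, h}.
FIRST(C): from C::=H we get {ε, d, e, h}; from C::=d H S d we get {d}; from C::=H h g S we get {d, e, h}. So FIRST(C) = {ε, d, e, h}.
FOLLOW(S) includes $ since S is the start symbol.
FOLLOW(S): in E::=d S, the suffix after S is empty, so FOLLOW(S) ⊇ FOLLOW(E) = {$, d, e, h}; in C::=d H S d, S is followed by d with FIRST {d}; in C::=H h g S, the suffix after S is empty, so FOLLOW(S) ⊇ FOLLOW(C) = {$, d, e, h}; in H::=S e, S is followed by e with FIRST {e}; in H::=h S, the suffix after S is empty, so FOLLOW(S) ⊇ FOLLOW(H) = {$, d, e, h}. Thus FOLLOW(S) = {$, d, e, h}.
FOLLOW(E): in S::=d E E (occurrence 1), E is followed by E with FIRST {ε, d}; in S::=d E E (occurrence 1), the suffix after E is nullable, so FOLLOW(E) ⊇ FOLLOW(S) = {$, d, e, h}; in S::=d E E (occurrence 2), the suffix after E is empty, so FOLLOW(E) ⊇ FOLLOW(S) = {$, d, e, h}. Thus FOLLOW(E) = {$, d, e, h}.
FOLLOW(C): in S::=C, the suffix after C is empty, so FOLLOW(C) ⊇ FOLLOW(S) = {$, d, e, h}. Thus FOLLOW(C) = {$, d, e, h}.
FOLLOW(H): in C::=H, the suffix after H is empty, so FOLLOW(H) ⊇ FOLLOW(C) = {$, d, e, h}; in C::=d H S d, H is followed by S d with FIRST {d, e, h}; in C::=H h g S, H is followed by h g S with FIRST {h}. Thus FOLLOW(H) = {$, d, e, h}.

{$, d, e, h}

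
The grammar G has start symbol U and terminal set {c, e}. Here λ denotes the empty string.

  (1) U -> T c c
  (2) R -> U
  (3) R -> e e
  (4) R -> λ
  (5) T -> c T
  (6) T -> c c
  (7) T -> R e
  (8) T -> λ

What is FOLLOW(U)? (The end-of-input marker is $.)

{$, e}

FIRST(U) = {c, e}  (via T c c)
FIRST(R) = {λ, c, e}  (via U)
FIRST(T) = {λ, c, e}  (via R e)
FOLLOW(U) includes $ since U is the start symbol.
FOLLOW(R): in T->R e, R is followed by e with FIRST {e}. Thus FOLLOW(R) = {e}.
FOLLOW(U): in R->U, the suffix after U is empty, so FOLLOW(U) ⊇ FOLLOW(R) = {e}. Thus FOLLOW(U) = {$, e}.
FOLLOW(T): in U->T c c, T is followed by c c with FIRST {c}; in T->c T, the suffix after T is empty (adds nothing new). Thus FOLLOW(T) = {c}.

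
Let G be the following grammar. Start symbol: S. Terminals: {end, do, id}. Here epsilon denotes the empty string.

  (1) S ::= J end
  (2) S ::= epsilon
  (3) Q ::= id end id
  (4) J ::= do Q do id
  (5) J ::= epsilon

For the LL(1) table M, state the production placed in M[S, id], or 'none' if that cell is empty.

none

FIRST(Q): from Q::=id end id we get {id}. So FIRST(Q) = {id}.
FIRST(J): from J::=do Q do id we get {do}; from J::=epsilon we get {epsilon}. So FIRST(J) = {epsilon, do}.
FIRST(S): from S::=J end we get {do, end}; from S::=epsilon we get {epsilon}. So FIRST(S) = {epsilon, do, end}.
FOLLOW(S) includes $ since S is the start symbol.
FOLLOW(S): S appears on no right-hand side. Thus FOLLOW(S) = {$}.
For S ::= J end: FIRST(J end) = {do, end}, so it goes in M[S, t] for t ∈ {do, end}.
For S ::= epsilon: FIRST(epsilon) = {epsilon}, so it goes in M[S, t] for t ∈ {}; since epsilon ∈ FIRST, also for every t ∈ FOLLOW(S) = {$}.
None of these place a production in M[S, id].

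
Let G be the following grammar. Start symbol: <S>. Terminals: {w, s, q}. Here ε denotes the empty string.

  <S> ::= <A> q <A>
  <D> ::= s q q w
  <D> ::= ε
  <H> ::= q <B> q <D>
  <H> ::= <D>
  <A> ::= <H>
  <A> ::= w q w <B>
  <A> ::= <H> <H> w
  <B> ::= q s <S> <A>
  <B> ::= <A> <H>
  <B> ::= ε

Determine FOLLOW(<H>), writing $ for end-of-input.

{$, q, s, w}

FIRST(<D>): from <D>::=s q q w we get {s}; from <D>::=ε we get {ε}. So FIRST(<D>) = {ε, s}.
FIRST(<H>): from <H>::=q <B> q <D> we get {q}; from <H>::=<D> we get {ε, s}. So FIRST(<H>) = {ε, q, s}.
FIRST(<A>): from <A>::=<H> we get {ε, q, s}; from <A>::=w q w <B> we get {w}; from <A>::=<H> <H> w we get {q, s, w}. So FIRST(<A>) = {ε, q, s, w}.
FIRST(<S>): from <S>::=<A> q <A> we get {q, s, w}. So FIRST(<S>) = {q, s, w}.
FIRST(<B>): from <B>::=q s <S> <A> we get {q}; from <B>::=<A> <H> we get {ε, q, s, w}; from <B>::=ε we get {ε}. So FIRST(<B>) = {ε, q, s, w}.
FOLLOW(<S>) includes $ since <S> is the start symbol.
FOLLOW(<S>): in <B>::=q s <S> <A>, <S> is followed by <A> with FIRST {ε, q, s, w}; in <B>::=q s <S> <A>, the suffix after <S> is nullable, so FOLLOW(<S>) ⊇ FOLLOW(<B>) = {$, q, s, w}. Thus FOLLOW(<S>) = {$, q, s, w}.
FOLLOW(<D>): in <H>::=q <B> q <D>, the suffix after <D> is empty, so FOLLOW(<D>) ⊇ FOLLOW(<H>) = {$, q, s, w}; in <H>::=<D>, the suffix after <D> is empty, so FOLLOW(<D>) ⊇ FOLLOW(<H>) = {$, q, s, w}. Thus FOLLOW(<D>) = {$, q, s, w}.
FOLLOW(<H>): in <A>::=<H>, the suffix after <H> is empty, so FOLLOW(<H>) ⊇ FOLLOW(<A>) = {$, q, s, w}; in <A>::=<H> <H> w (occurrence 1), <H> is followed by <H> w with FIRST {q, s, w}; in <A>::=<H> <H> w (occurrence 2), <H> is followed by w with FIRST {w}; in <B>::=<A> <H>, the suffix after <H> is empty, so FOLLOW(<H>) ⊇ FOLLOW(<B>) = {$, q, s, w}. Thus FOLLOW(<H>) = {$, q, s, w}.
FOLLOW(<A>): in <S>::=<A> q <A> (occurrence 1), <A> is followed by q <A> with FIRST {q}; in <S>::=<A> q <A> (occurrence 2), the suffix after <A> is empty, so FOLLOW(<A>) ⊇ FOLLOW(<S>) = {$, q, s, w}; in <B>::=q s <S> <A>, the suffix after <A> is empty, so FOLLOW(<A>) ⊇ FOLLOW(<B>) = {$, q, s, w}; in <B>::=<A> <H>, <A> is followed by <H> with FIRST {ε, q, s}; in <B>::=<A> <H>, the suffix after <A> is nullable, so FOLLOW(<A>) ⊇ FOLLOW(<B>) = {$, q, s, w}. Thus FOLLOW(<A>) = {$, q, s, w}.
FOLLOW(<B>): in <H>::=q <B> q <D>, <B> is followed by q <D> with FIRST {q}; in <A>::=w q w <B>, the suffix after <B> is empty, so FOLLOW(<B>) ⊇ FOLLOW(<A>) = {$, q, s, w}. Thus FOLLOW(<B>) = {$, q, s, w}.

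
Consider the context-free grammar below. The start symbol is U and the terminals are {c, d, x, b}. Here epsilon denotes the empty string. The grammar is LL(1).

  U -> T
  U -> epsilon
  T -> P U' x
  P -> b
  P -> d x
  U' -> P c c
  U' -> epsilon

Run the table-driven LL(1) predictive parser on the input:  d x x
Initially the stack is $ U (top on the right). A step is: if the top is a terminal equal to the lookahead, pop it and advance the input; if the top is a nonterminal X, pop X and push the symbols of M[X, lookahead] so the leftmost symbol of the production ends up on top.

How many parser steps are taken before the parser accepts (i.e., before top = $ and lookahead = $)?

7

step 1: stack=$ U  input=d x x $  — expand U -> T
step 2: stack=$ T  input=d x x $  — expand T -> P U' x
step 3: stack=$ x U' P  input=d x x $  — expand P -> d x
step 4: stack=$ x U' x d  input=d x x $  — match d
step 5: stack=$ x U' x  input=x x $  — match x
step 6: stack=$ x U'  input=x $  — expand U' -> epsilon
step 7: stack=$ x  input=x $  — match x
Accept reached after 7 steps.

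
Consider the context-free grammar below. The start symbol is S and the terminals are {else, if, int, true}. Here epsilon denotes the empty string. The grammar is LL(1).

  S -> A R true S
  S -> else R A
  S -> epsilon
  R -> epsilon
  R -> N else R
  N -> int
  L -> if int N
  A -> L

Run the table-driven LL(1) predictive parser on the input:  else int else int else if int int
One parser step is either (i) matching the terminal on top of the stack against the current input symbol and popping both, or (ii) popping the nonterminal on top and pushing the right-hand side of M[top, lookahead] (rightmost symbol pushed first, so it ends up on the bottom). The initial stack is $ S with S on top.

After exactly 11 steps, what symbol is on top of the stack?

A

      Stack           Input                                Action
   1  $ S             else int else int else if int int $  expand S -> else R A
   2  $ A R else      else int else int else if int int $  match else
   3  $ A R           int else int else if int int $       expand R -> N else R
   4  $ A R else N    int else int else if int int $       expand N -> int
   5  $ A R else int  int else int else if int int $       match int
   6  $ A R else      else int else if int int $           match else
   7  $ A R           int else if int int $                expand R -> N else R
   8  $ A R else N    int else if int int $                expand N -> int
   9  $ A R else int  int else if int int $                match int
  10  $ A R else      else if int int $                    match else
  11  $ A R           if int int $                         expand R -> epsilon
Stack after step 11: $ A (top = A).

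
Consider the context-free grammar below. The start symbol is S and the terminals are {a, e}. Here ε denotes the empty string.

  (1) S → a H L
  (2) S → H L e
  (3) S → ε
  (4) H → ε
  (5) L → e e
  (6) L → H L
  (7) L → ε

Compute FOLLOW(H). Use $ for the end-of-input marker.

FIRST(H): from H→ε we get {ε}. So FIRST(H) = {ε}.
FIRST(L): from L→e e we get {e}; from L→H L we get {ε, e}; from L→ε we get {ε}. So FIRST(L) = {ε, e}.
FIRST(S): from S→a H L we get {a}; from S→H L e we get {e}; from S→ε we get {ε}. So FIRST(S) = {ε, a, e}.
FOLLOW(S) includes $ since S is the start symbol.
FOLLOW(S): S appears on no right-hand side. Thus FOLLOW(S) = {$}.
FOLLOW(L): in S→a H L, the suffix after L is empty, so FOLLOW(L) ⊇ FOLLOW(S) = {$}; in S→H L e, L is followed by e with FIRST {e}; in L→H L, the suffix after L is empty (adds nothing new). Thus FOLLOW(L) = {$, e}.
FOLLOW(H): in S→a H L, H is followed by L with FIRST {ε, e}; in S→a H L, the suffix after H is nullable, so FOLLOW(H) ⊇ FOLLOW(S) = {$}; in S→H L e, H is followed by L e with FIRST {e}; in L→H L, H is followed by L with FIRST {ε, e}; in L→H L, the suffix after H is nullable, so FOLLOW(H) ⊇ FOLLOW(L) = {$, e}. Thus FOLLOW(H) = {$, e}.

{$, e}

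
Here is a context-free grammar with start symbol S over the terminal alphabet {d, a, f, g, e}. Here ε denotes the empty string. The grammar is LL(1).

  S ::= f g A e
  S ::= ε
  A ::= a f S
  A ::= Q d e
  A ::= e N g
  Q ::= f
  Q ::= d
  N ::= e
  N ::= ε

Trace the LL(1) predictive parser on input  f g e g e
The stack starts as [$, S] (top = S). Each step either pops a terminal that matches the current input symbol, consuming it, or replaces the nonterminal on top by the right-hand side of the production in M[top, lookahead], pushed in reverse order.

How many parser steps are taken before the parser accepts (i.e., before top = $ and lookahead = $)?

     Stack      Input        Action
  1  $ S        f g e g e $  expand S ::= f g A e
  2  $ e A g f  f g e g e $  match f
  3  $ e A g    g e g e $    match g
  4  $ e A      e g e $      expand A ::= e N g
  5  $ e g N e  e g e $      match e
  6  $ e g N    g e $        expand N ::= ε
  7  $ e g      g e $        match g
  8  $ e        e $          match e
Accept reached after 8 steps.

8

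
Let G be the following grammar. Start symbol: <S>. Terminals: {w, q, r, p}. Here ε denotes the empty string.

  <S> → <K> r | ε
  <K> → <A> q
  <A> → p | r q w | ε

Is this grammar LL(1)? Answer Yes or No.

Yes

FIRST(<S>) = {ε, p, q, r}
FIRST(<K>) = {p, q, r}
FIRST(<A>) = {ε, p, r}
FOLLOW(<S>) = {$}
FOLLOW(<K>) = {r}
FOLLOW(<A>) = {q}
Each cell of M receives at most one production.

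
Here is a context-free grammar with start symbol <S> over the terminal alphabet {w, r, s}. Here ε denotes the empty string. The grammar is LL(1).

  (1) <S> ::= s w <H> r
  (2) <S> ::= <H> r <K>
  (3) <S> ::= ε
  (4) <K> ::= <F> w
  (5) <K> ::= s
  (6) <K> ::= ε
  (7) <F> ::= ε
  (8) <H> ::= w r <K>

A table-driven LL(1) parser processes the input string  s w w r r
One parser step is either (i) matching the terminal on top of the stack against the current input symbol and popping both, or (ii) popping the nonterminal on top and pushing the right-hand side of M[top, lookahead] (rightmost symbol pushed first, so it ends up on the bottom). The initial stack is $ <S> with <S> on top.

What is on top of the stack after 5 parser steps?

     Stack        Input        Action
  1  $ <S>        s w w r r $  expand <S> ::= s w <H> r
  2  $ r <H> w s  s w w r r $  match s
  3  $ r <H> w    w w r r $    match w
  4  $ r <H>      w r r $      expand <H> ::= w r <K>
  5  $ r <K> r w  w r r $      match w
Stack after step 5: $ r <K> r (top = r).

r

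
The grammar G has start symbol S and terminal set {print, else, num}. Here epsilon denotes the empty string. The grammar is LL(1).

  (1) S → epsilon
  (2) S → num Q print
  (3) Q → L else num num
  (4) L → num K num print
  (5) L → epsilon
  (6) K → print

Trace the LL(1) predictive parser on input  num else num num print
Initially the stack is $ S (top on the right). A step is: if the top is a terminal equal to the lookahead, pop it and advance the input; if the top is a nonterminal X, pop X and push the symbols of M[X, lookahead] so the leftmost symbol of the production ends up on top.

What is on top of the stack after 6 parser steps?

num

     Stack                   Input                     Action
  1  $ S                     num else num num print $  expand S → num Q print
  2  $ print Q num           num else num num print $  match num
  3  $ print Q               else num num print $      expand Q → L else num num
  4  $ print num num else L  else num num print $      expand L → epsilon
  5  $ print num num else    else num num print $      match else
  6  $ print num num         num num print $           match num
Stack after step 6: $ print num (top = num).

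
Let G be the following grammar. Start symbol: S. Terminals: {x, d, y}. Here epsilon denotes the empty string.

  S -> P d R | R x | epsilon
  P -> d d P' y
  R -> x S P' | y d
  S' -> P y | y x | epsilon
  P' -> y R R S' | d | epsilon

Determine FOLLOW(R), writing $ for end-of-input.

FIRST(P): from P->d d P' y we get {d}. So FIRST(P) = {d}.
FIRST(R): from R->x S P' we get {x}; from R->y d we get {y}. So FIRST(R) = {x, y}.
FIRST(P'): from P'->y R R S' we get {y}; from P'->d we get {d}; from P'->epsilon we get {epsilon}. So FIRST(P') = {epsilon, d, y}.
FIRST(S): from S->P d R we get {d}; from S->R x we get {x, y}; from S->epsilon we get {epsilon}. So FIRST(S) = {epsilon, d, x, y}.
FIRST(S'): from S'->P y we get {d}; from S'->y x we get {y}; from S'->epsilon we get {epsilon}. So FIRST(S') = {epsilon, d, y}.
FOLLOW(S) includes $ since S is the start symbol.
FOLLOW(P): in S->P d R, P is followed by d R with FIRST {d}; in S'->P y, P is followed by y with FIRST {y}. Thus FOLLOW(P) = {d, y}.
FOLLOW(S): in R->x S P', S is followed by P' with FIRST {epsilon, d, y}; in R->x S P', the suffix after S is nullable, so FOLLOW(S) ⊇ FOLLOW(R) = {$, d, x, y}. Thus FOLLOW(S) = {$, d, x, y}.
FOLLOW(R): in S->P d R, the suffix after R is empty, so FOLLOW(R) ⊇ FOLLOW(S) = {$, d, x, y}; in S->R x, R is followed by x with FIRST {x}; in P'->y R R S' (occurrence 1), R is followed by R S' with FIRST {x, y}; in P'->y R R S' (occurrence 2), R is followed by S' with FIRST {epsilon, d, y}; in P'->y R R S' (occurrence 2), the suffix after R is nullable, so FOLLOW(R) ⊇ FOLLOW(P') = {$, d, x, y}. Thus FOLLOW(R) = {$, d, x, y}.
FOLLOW(P'): in P->d d P' y, P' is followed by y with FIRST {y}; in R->x S P', the suffix after P' is empty, so FOLLOW(P') ⊇ FOLLOW(R) = {$, d, x, y}. Thus FOLLOW(P') = {$, d, x, y}.
FOLLOW(S'): in P'->y R R S', the suffix after S' is empty, so FOLLOW(S') ⊇ FOLLOW(P') = {$, d, x, y}. Thus FOLLOW(S') = {$, d, x, y}.

{$, d, x, y}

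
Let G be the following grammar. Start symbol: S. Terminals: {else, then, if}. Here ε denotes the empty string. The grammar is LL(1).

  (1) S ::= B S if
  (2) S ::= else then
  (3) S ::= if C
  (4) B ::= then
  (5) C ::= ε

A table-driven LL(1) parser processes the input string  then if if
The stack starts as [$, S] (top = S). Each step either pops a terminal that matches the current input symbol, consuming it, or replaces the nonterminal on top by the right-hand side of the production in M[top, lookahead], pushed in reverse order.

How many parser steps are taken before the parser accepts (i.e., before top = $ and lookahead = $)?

     Stack        Input         Action
  1  $ S          then if if $  expand S ::= B S if
  2  $ if S B     then if if $  expand B ::= then
  3  $ if S then  then if if $  match then
  4  $ if S       if if $       expand S ::= if C
  5  $ if C if    if if $       match if
  6  $ if C       if $          expand C ::= ε
  7  $ if         if $          match if
Accept reached after 7 steps.

7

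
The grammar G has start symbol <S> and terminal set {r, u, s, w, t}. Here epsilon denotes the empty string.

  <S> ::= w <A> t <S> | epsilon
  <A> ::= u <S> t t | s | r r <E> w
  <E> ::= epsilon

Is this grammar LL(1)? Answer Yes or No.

FIRST(<S>) = {epsilon, w}
FIRST(<A>) = {r, s, u}
FIRST(<E>) = {epsilon}
FOLLOW(<S>) = {$, t}
FOLLOW(<A>) = {t}
FOLLOW(<E>) = {w}
Each cell of M receives at most one production.

Yes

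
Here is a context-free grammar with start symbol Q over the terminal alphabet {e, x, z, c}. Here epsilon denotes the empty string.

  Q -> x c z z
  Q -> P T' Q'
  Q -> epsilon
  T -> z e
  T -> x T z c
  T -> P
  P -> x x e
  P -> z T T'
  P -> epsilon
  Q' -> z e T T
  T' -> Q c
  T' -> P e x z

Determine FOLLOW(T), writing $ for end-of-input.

{$, c, e, x, z}

FIRST(P) = {epsilon, x, z}
FIRST(Q') = {z}
FIRST(T) = {epsilon, x, z}  (via P)
FIRST(Q) = {epsilon, c, e, x, z}  (via P T' Q')
FIRST(T') = {c, e, x, z}  (via Q c, P e x z)
FOLLOW(Q) includes $ since Q is the start symbol.
FOLLOW(Q): in T'->Q c, Q is followed by c with FIRST {c}. Thus FOLLOW(Q) = {$, c}.
FOLLOW(Q'): in Q->P T' Q', the suffix after Q' is empty, so FOLLOW(Q') ⊇ FOLLOW(Q) = {$, c}. Thus FOLLOW(Q') = {$, c}.
FOLLOW(T): in T->x T z c, T is followed by z c with FIRST {z}; in P->z T T', T is followed by T' with FIRST {c, e, x, z}; in Q'->z e T T (occurrence 1), T is followed by T with FIRST {epsilon, x, z}; in Q'->z e T T (occurrence 1), the suffix after T is nullable, so FOLLOW(T) ⊇ FOLLOW(Q') = {$, c}; in Q'->z e T T (occurrence 2), the suffix after T is empty, so FOLLOW(T) ⊇ FOLLOW(Q') = {$, c}. Thus FOLLOW(T) = {$, c, e, x, z}.
FOLLOW(P): in Q->P T' Q', P is followed by T' Q' with FIRST {c, e, x, z}; in T->P, the suffix after P is empty, so FOLLOW(P) ⊇ FOLLOW(T) = {$, c, e, x, z}; in T'->P e x z, P is followed by e x z with FIRST {e}. Thus FOLLOW(P) = {$, c, e, x, z}.
FOLLOW(T'): in Q->P T' Q', T' is followed by Q' with FIRST {z}; in P->z T T', the suffix after T' is empty, so FOLLOW(T') ⊇ FOLLOW(P) = {$, c, e, x, z}. Thus FOLLOW(T') = {$, c, e, x, z}.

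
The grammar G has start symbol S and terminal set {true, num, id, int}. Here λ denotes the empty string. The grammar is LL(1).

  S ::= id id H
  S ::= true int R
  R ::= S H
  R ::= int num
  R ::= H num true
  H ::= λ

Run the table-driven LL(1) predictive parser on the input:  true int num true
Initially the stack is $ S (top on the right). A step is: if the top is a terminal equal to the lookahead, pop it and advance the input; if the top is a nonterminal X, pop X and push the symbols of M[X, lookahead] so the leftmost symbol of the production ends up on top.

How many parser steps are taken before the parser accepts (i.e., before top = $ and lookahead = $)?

7

     Stack         Input                Action
  1  $ S           true int num true $  expand S ::= true int R
  2  $ R int true  true int num true $  match true
  3  $ R int       int num true $       match int
  4  $ R           num true $           expand R ::= H num true
  5  $ true num H  num true $           expand H ::= λ
  6  $ true num    num true $           match num
  7  $ true        true $               match true
Accept reached after 7 steps.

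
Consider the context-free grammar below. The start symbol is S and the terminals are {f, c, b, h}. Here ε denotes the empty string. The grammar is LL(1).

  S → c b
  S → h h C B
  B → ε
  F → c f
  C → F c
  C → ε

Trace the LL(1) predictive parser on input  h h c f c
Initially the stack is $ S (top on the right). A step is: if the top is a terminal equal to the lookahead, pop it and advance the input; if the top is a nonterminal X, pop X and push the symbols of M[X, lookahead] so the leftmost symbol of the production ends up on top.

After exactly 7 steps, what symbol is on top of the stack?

c

     Stack      Input        Action
  1  $ S        h h c f c $  expand S → h h C B
  2  $ B C h h  h h c f c $  match h
  3  $ B C h    h c f c $    match h
  4  $ B C      c f c $      expand C → F c
  5  $ B c F    c f c $      expand F → c f
  6  $ B c f c  c f c $      match c
  7  $ B c f    f c $        match f
Stack after step 7: $ B c (top = c).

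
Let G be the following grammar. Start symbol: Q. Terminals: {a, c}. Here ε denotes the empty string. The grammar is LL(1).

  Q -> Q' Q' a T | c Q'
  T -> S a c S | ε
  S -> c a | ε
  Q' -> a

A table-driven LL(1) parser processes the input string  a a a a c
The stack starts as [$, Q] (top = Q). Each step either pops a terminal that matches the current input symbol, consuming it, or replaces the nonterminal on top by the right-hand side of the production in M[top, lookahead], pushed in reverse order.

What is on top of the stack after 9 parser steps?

c

     Stack        Input        Action
  1  $ Q          a a a a c $  expand Q -> Q' Q' a T
  2  $ T a Q' Q'  a a a a c $  expand Q' -> a
  3  $ T a Q' a   a a a a c $  match a
  4  $ T a Q'     a a a c $    expand Q' -> a
  5  $ T a a      a a a c $    match a
  6  $ T a        a a c $      match a
  7  $ T          a c $        expand T -> S a c S
  8  $ S c a S    a c $        expand S -> ε
  9  $ S c a      a c $        match a
Stack after step 9: $ S c (top = c).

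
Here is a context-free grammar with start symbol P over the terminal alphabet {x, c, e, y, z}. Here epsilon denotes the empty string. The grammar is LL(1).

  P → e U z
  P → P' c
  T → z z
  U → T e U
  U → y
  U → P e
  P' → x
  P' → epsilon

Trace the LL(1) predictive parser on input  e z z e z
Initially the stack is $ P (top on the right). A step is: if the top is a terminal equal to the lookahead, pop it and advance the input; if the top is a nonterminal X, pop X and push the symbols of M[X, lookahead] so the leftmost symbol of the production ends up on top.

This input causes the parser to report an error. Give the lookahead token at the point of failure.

step 1: stack=$ P  input=e z z e z $  — expand P → e U z
step 2: stack=$ z U e  input=e z z e z $  — match e
step 3: stack=$ z U  input=z z e z $  — expand U → T e U
step 4: stack=$ z U e T  input=z z e z $  — expand T → z z
step 5: stack=$ z U e z z  input=z z e z $  — match z
step 6: stack=$ z U e z  input=z e z $  — match z
step 7: stack=$ z U e  input=e z $  — match e
step 8: stack=$ z U  input=z $  — expand U → T e U
step 9: stack=$ z U e T  input=z $  — expand T → z z
step 10: stack=$ z U e z z  input=z $  — match z
step 11: stack=$ z U e z  input=$  — error: top is terminal z but lookahead is $

$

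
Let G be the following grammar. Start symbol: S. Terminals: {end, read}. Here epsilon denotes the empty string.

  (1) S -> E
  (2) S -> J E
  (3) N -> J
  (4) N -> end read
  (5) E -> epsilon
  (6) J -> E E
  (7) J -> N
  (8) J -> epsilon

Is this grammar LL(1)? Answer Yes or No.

FIRST(S) = {epsilon, end}
FIRST(N) = {epsilon, end}
FIRST(E) = {epsilon}
FIRST(J) = {epsilon, end}
FOLLOW(S) = {$}
FOLLOW(N) = {$}
FOLLOW(E) = {$}
FOLLOW(J) = {$}
Cell M[J, $] receives both J -> E E and J -> N and J -> epsilon — the grammar is not LL(1).

No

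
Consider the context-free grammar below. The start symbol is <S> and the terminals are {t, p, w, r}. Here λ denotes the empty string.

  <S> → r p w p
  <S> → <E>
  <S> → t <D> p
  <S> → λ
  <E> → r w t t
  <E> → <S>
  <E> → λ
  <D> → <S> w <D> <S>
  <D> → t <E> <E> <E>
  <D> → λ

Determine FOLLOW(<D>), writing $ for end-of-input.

{p, r, t}

FIRST(<S>) = {λ, r, t}  (via <E>)
FIRST(<E>) = {λ, r, t}  (via <S>)
FIRST(<D>) = {λ, r, t, w}  (via <S> w <D> <S>)
FOLLOW(<S>) includes $ since <S> is the start symbol.
FOLLOW(<D>): in <S>→t <D> p, <D> is followed by p with FIRST {p}; in <D>→<S> w <D> <S>, <D> is followed by <S> with FIRST {λ, r, t}; in <D>→<S> w <D> <S>, the suffix after <D> is nullable (adds nothing new). Thus FOLLOW(<D>) = {p, r, t}.
FOLLOW(<S>): in <E>→<S>, the suffix after <S> is empty, so FOLLOW(<S>) ⊇ FOLLOW(<E>) = {$, p, r, t, w}; in <D>→<S> w <D> <S> (occurrence 1), <S> is followed by w <D> <S> with FIRST {w}; in <D>→<S> w <D> <S> (occurrence 2), the suffix after <S> is empty, so FOLLOW(<S>) ⊇ FOLLOW(<D>) = {p, r, t}. Thus FOLLOW(<S>) = {$, p, r, t, w}.
FOLLOW(<E>): in <S>→<E>, the suffix after <E> is empty, so FOLLOW(<E>) ⊇ FOLLOW(<S>) = {$, p, r, t, w}; in <D>→t <E> <E> <E> (occurrence 1), <E> is followed by <E> <E> with FIRST {λ, r, t}; in <D>→t <E> <E> <E> (occurrence 1), the suffix after <E> is nullable, so FOLLOW(<E>) ⊇ FOLLOW(<D>) = {p, r, t}; in <D>→t <E> <E> <E> (occurrence 2), <E> is followed by <E> with FIRST {λ, r, t}; in <D>→t <E> <E> <E> (occurrence 2), the suffix after <E> is nullable, so FOLLOW(<E>) ⊇ FOLLOW(<D>) = {p, r, t}; in <D>→t <E> <E> <E> (occurrence 3), the suffix after <E> is empty, so FOLLOW(<E>) ⊇ FOLLOW(<D>) = {p, r, t}. Thus FOLLOW(<E>) = {$, p, r, t, w}.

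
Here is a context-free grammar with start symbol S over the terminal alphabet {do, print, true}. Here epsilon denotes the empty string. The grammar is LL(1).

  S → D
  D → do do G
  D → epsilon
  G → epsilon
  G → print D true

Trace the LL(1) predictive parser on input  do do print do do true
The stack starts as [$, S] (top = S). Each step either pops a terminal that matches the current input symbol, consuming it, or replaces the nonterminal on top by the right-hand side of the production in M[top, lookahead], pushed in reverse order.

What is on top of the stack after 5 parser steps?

print

step 1: stack=$ S  input=do do print do do true $  — expand S → D
step 2: stack=$ D  input=do do print do do true $  — expand D → do do G
step 3: stack=$ G do do  input=do do print do do true $  — match do
step 4: stack=$ G do  input=do print do do true $  — match do
step 5: stack=$ G  input=print do do true $  — expand G → print D true
Stack after step 5: $ true D print (top = print).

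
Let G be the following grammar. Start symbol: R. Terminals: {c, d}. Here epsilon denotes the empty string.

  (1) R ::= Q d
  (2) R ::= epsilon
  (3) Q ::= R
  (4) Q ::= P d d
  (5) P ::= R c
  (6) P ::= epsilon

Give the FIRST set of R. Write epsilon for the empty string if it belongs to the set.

{epsilon, c, d}

FIRST(R) = {epsilon, c, d}  (via Q d)
FIRST(P) = {epsilon, c, d}  (via R c)
FIRST(Q) = {epsilon, c, d}  (via R, P d d)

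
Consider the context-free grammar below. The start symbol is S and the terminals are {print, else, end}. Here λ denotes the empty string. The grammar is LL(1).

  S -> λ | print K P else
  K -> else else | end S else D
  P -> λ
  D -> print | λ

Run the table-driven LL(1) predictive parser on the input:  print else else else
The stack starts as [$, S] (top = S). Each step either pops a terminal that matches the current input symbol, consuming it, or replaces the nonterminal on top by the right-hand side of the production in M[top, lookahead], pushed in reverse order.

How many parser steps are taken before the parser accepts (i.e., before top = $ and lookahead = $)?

7

     Stack               Input                   Action
  1  $ S                 print else else else $  expand S -> print K P else
  2  $ else P K print    print else else else $  match print
  3  $ else P K          else else else $        expand K -> else else
  4  $ else P else else  else else else $        match else
  5  $ else P else       else else $             match else
  6  $ else P            else $                  expand P -> λ
  7  $ else              else $                  match else
Accept reached after 7 steps.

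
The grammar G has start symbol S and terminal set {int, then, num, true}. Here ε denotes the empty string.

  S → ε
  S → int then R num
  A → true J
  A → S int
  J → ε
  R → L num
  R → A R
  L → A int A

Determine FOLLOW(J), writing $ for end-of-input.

{int, num, true}

FIRST(S) = {ε, int}
FIRST(J) = {ε}
FIRST(A) = {int, true}  (via S int)
FIRST(L) = {int, true}  (via A int A)
FIRST(R) = {int, true}  (via L num, A R)
FOLLOW(S) includes $ since S is the start symbol.
FOLLOW(S): in A→S int, S is followed by int with FIRST {int}. Thus FOLLOW(S) = {$, int}.
FOLLOW(R): in S→int then R num, R is followed by num with FIRST {num}; in R→A R, the suffix after R is empty (adds nothing new). Thus FOLLOW(R) = {num}.
FOLLOW(L): in R→L num, L is followed by num with FIRST {num}. Thus FOLLOW(L) = {num}.
FOLLOW(A): in R→A R, A is followed by R with FIRST {int, true}; in L→A int A (occurrence 1), A is followed by int A with FIRST {int}; in L→A int A (occurrence 2), the suffix after A is empty, so FOLLOW(A) ⊇ FOLLOW(L) = {num}. Thus FOLLOW(A) = {int, num, true}.
FOLLOW(J): in A→true J, the suffix after J is empty, so FOLLOW(J) ⊇ FOLLOW(A) = {int, num, true}. Thus FOLLOW(J) = {int, num, true}.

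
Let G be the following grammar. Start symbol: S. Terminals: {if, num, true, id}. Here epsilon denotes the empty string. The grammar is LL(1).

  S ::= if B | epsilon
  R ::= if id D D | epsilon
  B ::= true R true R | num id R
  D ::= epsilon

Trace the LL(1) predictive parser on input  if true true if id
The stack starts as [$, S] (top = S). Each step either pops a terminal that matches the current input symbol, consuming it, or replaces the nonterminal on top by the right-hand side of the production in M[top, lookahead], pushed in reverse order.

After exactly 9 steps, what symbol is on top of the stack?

step 1: stack=$ S  input=if true true if id $  — expand S ::= if B
step 2: stack=$ B if  input=if true true if id $  — match if
step 3: stack=$ B  input=true true if id $  — expand B ::= true R true R
step 4: stack=$ R true R true  input=true true if id $  — match true
step 5: stack=$ R true R  input=true if id $  — expand R ::= epsilon
step 6: stack=$ R true  input=true if id $  — match true
step 7: stack=$ R  input=if id $  — expand R ::= if id D D
step 8: stack=$ D D id if  input=if id $  — match if
step 9: stack=$ D D id  input=id $  — match id
Stack after step 9: $ D D (top = D).

D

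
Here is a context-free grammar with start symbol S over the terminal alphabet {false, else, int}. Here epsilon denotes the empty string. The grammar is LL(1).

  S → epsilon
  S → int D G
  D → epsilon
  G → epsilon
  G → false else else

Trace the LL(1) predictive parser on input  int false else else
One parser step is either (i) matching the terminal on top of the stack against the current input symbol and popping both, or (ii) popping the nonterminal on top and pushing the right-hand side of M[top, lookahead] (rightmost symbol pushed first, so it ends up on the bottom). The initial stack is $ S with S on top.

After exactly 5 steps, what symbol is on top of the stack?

else

step 1: stack=$ S  input=int false else else $  — expand S → int D G
step 2: stack=$ G D int  input=int false else else $  — match int
step 3: stack=$ G D  input=false else else $  — expand D → epsilon
step 4: stack=$ G  input=false else else $  — expand G → false else else
step 5: stack=$ else else false  input=false else else $  — match false
Stack after step 5: $ else else (top = else).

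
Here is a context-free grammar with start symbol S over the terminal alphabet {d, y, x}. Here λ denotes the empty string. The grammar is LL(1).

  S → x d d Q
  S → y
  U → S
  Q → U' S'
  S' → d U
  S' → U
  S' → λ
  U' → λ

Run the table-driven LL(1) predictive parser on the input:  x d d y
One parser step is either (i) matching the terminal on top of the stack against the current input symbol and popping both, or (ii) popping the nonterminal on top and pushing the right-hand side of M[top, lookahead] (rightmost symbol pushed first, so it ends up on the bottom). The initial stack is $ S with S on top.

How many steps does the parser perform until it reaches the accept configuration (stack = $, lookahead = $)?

step 1: stack=$ S  input=x d d y $  — expand S → x d d Q
step 2: stack=$ Q d d x  input=x d d y $  — match x
step 3: stack=$ Q d d  input=d d y $  — match d
step 4: stack=$ Q d  input=d y $  — match d
step 5: stack=$ Q  input=y $  — expand Q → U' S'
step 6: stack=$ S' U'  input=y $  — expand U' → λ
step 7: stack=$ S'  input=y $  — expand S' → U
step 8: stack=$ U  input=y $  — expand U → S
step 9: stack=$ S  input=y $  — expand S → y
step 10: stack=$ y  input=y $  — match y
Accept reached after 10 steps.

10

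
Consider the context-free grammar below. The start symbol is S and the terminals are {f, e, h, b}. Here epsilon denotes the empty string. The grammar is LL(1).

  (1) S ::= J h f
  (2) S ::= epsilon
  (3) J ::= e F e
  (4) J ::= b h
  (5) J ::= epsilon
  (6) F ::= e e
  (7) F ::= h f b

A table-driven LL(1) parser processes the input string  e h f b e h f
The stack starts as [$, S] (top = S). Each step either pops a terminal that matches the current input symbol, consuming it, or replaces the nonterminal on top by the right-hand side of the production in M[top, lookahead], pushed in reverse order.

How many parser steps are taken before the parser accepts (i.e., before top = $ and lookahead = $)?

      Stack          Input            Action
   1  $ S            e h f b e h f $  expand S ::= J h f
   2  $ f h J        e h f b e h f $  expand J ::= e F e
   3  $ f h e F e    e h f b e h f $  match e
   4  $ f h e F      h f b e h f $    expand F ::= h f b
   5  $ f h e b f h  h f b e h f $    match h
   6  $ f h e b f    f b e h f $      match f
   7  $ f h e b      b e h f $        match b
   8  $ f h e        e h f $          match e
   9  $ f h          h f $            match h
  10  $ f            f $              match f
Accept reached after 10 steps.

10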